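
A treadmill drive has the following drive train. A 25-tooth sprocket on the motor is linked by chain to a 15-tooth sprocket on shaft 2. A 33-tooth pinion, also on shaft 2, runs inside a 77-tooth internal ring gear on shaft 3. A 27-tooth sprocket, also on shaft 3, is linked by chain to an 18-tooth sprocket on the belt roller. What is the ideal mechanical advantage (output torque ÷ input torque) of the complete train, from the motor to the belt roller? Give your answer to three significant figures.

Each stage contributes driven/driver: chain 15/25 = 0.6, internal gear 77/33 = 2.3333, chain 18/27 = 0.66667.
Overall: 0.6 × 2.3333 × 0.66667 = 0.93333.

0.933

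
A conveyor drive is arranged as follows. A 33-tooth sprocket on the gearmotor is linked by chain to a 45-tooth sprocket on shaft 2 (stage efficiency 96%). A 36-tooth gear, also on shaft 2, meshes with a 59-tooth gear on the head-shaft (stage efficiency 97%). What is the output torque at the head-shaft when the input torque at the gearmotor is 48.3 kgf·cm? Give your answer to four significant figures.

100.5 kgf·cm

Chain: ratio = 45/33 = 1.3636; torque at shaft 2 = 48.3 × 1.3636 × 0.96 = 63.229 kgf·cm.
Gear mesh: ratio = 59/36 = 1.6389; torque at the head-shaft = 63.229 × 1.6389 × 0.97 = 100.52 kgf·cm.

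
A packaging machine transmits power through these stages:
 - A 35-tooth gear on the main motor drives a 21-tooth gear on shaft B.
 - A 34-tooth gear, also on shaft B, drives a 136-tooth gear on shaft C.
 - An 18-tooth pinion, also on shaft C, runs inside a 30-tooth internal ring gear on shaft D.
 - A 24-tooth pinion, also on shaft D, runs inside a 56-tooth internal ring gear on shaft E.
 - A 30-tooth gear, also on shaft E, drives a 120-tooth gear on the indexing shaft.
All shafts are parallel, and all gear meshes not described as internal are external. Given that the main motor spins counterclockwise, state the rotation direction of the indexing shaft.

the main motor → shaft B: external mesh, 1 reversal → CW.
shaft B → shaft C: external mesh, 1 reversal → CCW.
shaft C → shaft D: internal mesh, same direction → CCW.
shaft D → shaft E: internal mesh, same direction → CCW.
shaft E → the indexing shaft: external mesh, 1 reversal → CW.
3 reversals in total — an odd number — so the indexing shaft turns opposite to the main motor.

clockwise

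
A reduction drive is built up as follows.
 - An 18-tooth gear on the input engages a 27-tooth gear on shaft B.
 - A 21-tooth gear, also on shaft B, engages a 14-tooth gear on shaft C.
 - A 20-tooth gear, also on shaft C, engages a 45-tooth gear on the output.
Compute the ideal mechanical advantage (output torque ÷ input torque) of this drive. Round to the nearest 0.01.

Each stage contributes driven/driver: gear mesh 27/18 = 1.5, gear mesh 14/21 = 0.66667, gear mesh 45/20 = 2.25.
Overall: 1.5 × 0.66667 × 2.25 = 2.25.

2.25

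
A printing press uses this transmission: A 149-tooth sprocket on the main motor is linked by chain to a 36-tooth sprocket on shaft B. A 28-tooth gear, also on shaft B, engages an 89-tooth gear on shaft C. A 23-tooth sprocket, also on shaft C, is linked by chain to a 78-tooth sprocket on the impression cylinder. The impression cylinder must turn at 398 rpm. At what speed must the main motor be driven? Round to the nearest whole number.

1037 rpm

Overall ratio R = 0.24161 × 3.1786 × 3.3913 = 2.6044.
Required input speed = output speed × R = 398 × 2.6044 = 1036.6 rpm.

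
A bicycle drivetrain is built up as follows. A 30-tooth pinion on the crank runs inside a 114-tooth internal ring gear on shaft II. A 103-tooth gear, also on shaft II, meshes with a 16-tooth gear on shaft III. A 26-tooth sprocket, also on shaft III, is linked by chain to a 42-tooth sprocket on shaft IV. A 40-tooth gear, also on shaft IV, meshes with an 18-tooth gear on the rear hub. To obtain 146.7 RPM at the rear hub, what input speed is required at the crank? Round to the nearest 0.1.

Overall ratio R = 3.8 × 0.15534 × 1.6154 × 0.45 = 0.4291.
Required input speed = output speed × R = 146.7 × 0.4291 = 62.948 RPM.

62.9 RPM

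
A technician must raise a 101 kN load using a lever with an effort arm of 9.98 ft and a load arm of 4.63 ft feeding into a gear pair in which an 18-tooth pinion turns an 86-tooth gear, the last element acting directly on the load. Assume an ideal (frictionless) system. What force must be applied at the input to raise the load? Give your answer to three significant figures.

9.81 kN

Lever MA = effort arm / load arm = 9.98/4.63 = 2.1555.
Gear pair MA = 86/18 = 4.7778.
Combined ideal MA = 2.1555 × 4.7778 = 10.299.
Effort = load / MA = 101 / 10.299 = 9.8072 kN.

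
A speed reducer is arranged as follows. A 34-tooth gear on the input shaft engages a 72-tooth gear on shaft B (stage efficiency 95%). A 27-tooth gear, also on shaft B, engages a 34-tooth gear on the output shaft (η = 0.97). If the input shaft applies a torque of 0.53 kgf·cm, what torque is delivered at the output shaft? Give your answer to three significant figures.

1.30 kgf·cm

Gear mesh: ratio = 72/34 = 2.1176; torque at shaft B = 0.53 × 2.1176 × 0.95 = 1.0662 kgf·cm.
Gear mesh: ratio = 34/27 = 1.2593; torque at the output shaft = 1.0662 × 1.2593 × 0.97 = 1.3024 kgf·cm.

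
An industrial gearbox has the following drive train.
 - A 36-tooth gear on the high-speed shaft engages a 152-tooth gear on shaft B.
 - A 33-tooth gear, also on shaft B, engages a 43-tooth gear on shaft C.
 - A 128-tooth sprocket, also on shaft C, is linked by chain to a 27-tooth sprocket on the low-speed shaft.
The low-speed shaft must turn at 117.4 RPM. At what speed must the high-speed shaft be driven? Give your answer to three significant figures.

Overall ratio R = 4.2222 × 1.303 × 0.21094 = 1.1605.
Required input speed = output speed × R = 117.4 × 1.1605 = 136.24 RPM.

136 RPM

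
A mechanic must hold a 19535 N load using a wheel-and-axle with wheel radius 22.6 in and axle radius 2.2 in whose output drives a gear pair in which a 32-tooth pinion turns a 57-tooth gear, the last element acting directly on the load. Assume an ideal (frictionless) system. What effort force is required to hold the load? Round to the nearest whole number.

Wheel-and-axle MA = R/r = 22.6/2.2 = 10.273.
Gear pair MA = 57/32 = 1.7812.
Combined ideal MA = 10.273 × 1.7812 = 18.298.
Effort = load / MA = 19535 / 18.298 = 1067.6 N.

1068 N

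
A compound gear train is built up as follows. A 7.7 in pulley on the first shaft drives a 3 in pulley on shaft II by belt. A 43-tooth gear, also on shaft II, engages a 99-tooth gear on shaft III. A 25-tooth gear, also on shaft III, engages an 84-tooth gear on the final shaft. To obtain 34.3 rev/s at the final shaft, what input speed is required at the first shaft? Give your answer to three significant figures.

103 rev/s

Overall ratio R = 0.38961 × 2.3023 × 3.36 = 3.014.
Required input speed = output speed × R = 34.3 × 3.014 = 103.38 rev/s.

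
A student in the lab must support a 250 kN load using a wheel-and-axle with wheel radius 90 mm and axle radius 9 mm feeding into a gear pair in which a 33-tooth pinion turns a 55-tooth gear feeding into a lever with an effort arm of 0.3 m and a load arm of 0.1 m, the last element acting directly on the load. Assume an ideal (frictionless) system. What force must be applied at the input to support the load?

Wheel-and-axle MA = R/r = 90/9 = 10.
Gear pair MA = 55/33 = 1.6667.
Lever MA = effort arm / load arm = 0.3/0.1 = 3.
Combined ideal MA = 10 × 1.6667 × 3 = 50.
Effort = load / MA = 250 / 50 = 5 kN.

5 kN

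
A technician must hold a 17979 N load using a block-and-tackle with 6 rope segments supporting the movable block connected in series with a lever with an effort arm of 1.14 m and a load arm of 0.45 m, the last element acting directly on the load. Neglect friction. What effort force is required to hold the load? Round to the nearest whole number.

Block-and-tackle MA = number of supporting rope parts = 6.
Lever MA = effort arm / load arm = 1.14/0.45 = 2.5333.
Combined ideal MA = 6 × 2.5333 = 15.2.
Effort = load / MA = 17979 / 15.2 = 1182.8 N.

1183 N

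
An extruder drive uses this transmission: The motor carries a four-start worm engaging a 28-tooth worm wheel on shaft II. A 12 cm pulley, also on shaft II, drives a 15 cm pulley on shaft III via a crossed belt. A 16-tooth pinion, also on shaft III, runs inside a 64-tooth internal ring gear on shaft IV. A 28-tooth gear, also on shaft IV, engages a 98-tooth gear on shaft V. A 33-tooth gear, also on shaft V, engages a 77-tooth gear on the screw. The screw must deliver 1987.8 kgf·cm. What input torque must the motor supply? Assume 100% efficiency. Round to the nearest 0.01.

Overall ratio R = 7 × 1.25 × 4 × 3.5 × 2.3333 = 285.83.
Input torque = output torque / R = 1987.8 / 285.83 = 6.9544 kgf·cm.

6.95 kgf·cm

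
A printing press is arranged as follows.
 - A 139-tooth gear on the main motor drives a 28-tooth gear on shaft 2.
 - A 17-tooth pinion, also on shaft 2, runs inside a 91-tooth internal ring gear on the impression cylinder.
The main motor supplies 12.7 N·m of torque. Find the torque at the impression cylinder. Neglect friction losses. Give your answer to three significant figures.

After the gear mesh (28/139): 12.7 × 0.20144 = 2.5583 N·m
After the internal gear (91/17): 2.5583 × 5.3529 = 13.694 N·m

13.7 N·m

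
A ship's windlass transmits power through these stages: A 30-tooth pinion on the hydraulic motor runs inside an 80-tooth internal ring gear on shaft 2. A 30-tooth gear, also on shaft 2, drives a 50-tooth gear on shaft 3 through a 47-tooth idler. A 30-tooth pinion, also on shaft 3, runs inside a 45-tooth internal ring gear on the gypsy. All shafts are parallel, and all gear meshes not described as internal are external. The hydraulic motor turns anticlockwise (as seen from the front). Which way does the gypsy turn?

the hydraulic motor → shaft 2: internal mesh, same direction → CCW.
shaft 2 → shaft 3: driver → idler → driven is 2 external meshes, 2 reversals → CCW.
shaft 3 → the gypsy: internal mesh, same direction → CCW.
2 reversals in total — an even number — so the gypsy turns the same way as the hydraulic motor.

anticlockwise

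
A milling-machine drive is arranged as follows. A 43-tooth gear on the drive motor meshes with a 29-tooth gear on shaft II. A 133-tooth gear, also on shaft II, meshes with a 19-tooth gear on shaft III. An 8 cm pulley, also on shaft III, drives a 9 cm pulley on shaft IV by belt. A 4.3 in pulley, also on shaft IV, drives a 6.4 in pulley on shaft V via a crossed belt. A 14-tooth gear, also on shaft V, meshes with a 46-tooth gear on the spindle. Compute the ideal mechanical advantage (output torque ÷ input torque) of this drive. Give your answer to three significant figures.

Each stage contributes driven/driver: gear mesh 29/43 = 0.67442, gear mesh 19/133 = 0.14286, belt 9/8 = 1.125, belt 6.4/4.3 = 1.4884, gear mesh 46/14 = 3.2857.
Overall: 0.67442 × 0.14286 × 1.125 × 1.4884 × 3.2857 = 0.53006.

0.530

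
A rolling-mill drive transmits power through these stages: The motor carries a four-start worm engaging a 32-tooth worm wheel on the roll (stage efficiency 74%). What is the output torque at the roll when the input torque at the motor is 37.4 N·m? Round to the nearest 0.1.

221.4 N·m

Worm: ratio = 32/4 = 8; torque at the roll = 37.4 × 8 × 0.74 = 221.41 N·m.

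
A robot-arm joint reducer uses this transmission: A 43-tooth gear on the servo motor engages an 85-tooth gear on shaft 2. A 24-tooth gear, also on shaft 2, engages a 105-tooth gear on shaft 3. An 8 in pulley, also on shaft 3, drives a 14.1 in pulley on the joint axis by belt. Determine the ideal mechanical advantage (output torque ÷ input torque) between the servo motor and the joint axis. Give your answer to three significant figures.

15.2

Each stage contributes driven/driver: gear mesh 85/43 = 1.9767, gear mesh 105/24 = 4.375, belt 14.1/8 = 1.7625.
Overall: 1.9767 × 4.375 × 1.7625 = 15.243.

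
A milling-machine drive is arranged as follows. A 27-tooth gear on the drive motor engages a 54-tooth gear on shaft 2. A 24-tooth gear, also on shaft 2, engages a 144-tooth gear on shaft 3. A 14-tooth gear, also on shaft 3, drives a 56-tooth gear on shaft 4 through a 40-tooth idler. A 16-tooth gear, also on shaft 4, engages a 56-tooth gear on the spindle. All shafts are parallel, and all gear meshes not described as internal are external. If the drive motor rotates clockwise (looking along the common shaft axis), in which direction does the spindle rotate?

the drive motor → shaft 2: external mesh, 1 reversal → CCW.
shaft 2 → shaft 3: external mesh, 1 reversal → CW.
shaft 3 → shaft 4: driver → idler → driven is 2 external meshes, 2 reversals → CW.
shaft 4 → the spindle: external mesh, 1 reversal → CCW.
5 reversals in total — an odd number — so the spindle turns opposite to the drive motor.

counterclockwise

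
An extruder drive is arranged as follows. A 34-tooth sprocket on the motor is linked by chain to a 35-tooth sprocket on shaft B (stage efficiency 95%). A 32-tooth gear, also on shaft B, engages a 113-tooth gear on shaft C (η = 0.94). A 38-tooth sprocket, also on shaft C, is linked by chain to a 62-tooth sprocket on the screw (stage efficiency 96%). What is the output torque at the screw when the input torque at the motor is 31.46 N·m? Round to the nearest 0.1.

160.0 N·m

chain 35/34 = 1.0294 → τ = 31.46·1.0294·0.95 = 30.766 N·m
gear mesh 113/32 = 3.5312 → τ = 30.766·3.5312·0.94 = 102.12 N·m
chain 62/38 = 1.6316 → τ = 102.12·1.6316·0.96 = 159.96 N·m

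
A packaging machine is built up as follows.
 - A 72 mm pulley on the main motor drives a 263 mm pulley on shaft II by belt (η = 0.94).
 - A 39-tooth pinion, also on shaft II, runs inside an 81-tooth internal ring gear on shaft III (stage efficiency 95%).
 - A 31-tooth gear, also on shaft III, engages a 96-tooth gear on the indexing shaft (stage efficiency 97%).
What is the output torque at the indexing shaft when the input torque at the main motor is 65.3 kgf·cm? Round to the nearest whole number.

1329 kgf·cm

After the belt (263/72): 65.3 × 3.6528 × 0.94 = 224.21 kgf·cm
After the internal gear (81/39): 224.21 × 2.0769 × 0.95 = 442.39 kgf·cm
After the gear mesh (96/31): 442.39 × 3.0968 × 0.97 = 1328.9 kgf·cm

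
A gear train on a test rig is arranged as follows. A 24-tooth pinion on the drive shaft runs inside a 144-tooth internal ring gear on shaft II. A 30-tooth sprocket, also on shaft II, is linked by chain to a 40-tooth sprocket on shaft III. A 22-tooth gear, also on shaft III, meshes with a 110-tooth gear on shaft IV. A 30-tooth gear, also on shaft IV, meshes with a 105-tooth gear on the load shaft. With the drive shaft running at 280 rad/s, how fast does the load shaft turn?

2 rad/s

internal gear 144/24 = 6 → 280/6 = 46.667 rad/s
chain 40/30 = 1.3333 → 46.667/1.3333 = 35 rad/s
gear mesh 110/22 = 5 → 35/5 = 7 rad/s
gear mesh 105/30 = 3.5 → 7/3.5 = 2 rad/s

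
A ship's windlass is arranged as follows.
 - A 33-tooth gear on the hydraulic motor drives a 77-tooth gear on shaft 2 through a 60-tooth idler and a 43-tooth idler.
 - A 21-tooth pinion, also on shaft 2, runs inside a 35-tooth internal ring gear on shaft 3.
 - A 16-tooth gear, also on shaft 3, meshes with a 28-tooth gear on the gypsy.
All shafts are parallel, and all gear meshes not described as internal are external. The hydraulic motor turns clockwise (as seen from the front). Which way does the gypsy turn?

the hydraulic motor → shaft 2: driver → idler → idler → driven is 3 external meshes, 3 reversals → CCW.
shaft 2 → shaft 3: internal mesh, same direction → CCW.
shaft 3 → the gypsy: external mesh, 1 reversal → CW.
4 reversals in total — an even number — so the gypsy turns the same way as the hydraulic motor.

clockwise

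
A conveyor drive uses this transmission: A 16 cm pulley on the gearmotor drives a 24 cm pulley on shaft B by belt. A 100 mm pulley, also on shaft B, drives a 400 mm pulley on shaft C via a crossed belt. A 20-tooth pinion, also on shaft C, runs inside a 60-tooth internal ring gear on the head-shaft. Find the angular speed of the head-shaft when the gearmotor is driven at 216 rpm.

the gearmotor → shaft B (belt, 24/16): 216 ÷ 1.5 = 144 rpm
shaft B → shaft C (belt, 400/100): 144 ÷ 4 = 36 rpm
shaft C → the head-shaft (internal gear, 60/20): 36 ÷ 3 = 12 rpm

12 rpm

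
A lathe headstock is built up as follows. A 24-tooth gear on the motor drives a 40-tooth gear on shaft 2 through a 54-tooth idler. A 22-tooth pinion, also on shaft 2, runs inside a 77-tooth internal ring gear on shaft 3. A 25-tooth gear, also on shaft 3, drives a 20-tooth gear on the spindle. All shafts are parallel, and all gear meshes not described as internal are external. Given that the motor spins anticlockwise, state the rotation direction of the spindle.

clockwise

the motor → shaft 2: driver → idler → driven is 2 external meshes, 2 reversals → CCW.
shaft 2 → shaft 3: internal mesh, same direction → CCW.
shaft 3 → the spindle: external mesh, 1 reversal → CW.
3 reversals in total — an odd number — so the spindle turns opposite to the motor.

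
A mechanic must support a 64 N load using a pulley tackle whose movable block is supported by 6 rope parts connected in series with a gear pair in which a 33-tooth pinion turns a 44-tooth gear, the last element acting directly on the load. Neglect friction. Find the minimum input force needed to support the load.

Block-and-tackle MA = number of supporting rope parts = 6.
Gear pair MA = 44/33 = 1.3333.
Combined ideal MA = 6 × 1.3333 = 8.
Effort = load / MA = 64 / 8 = 8 N.

8 N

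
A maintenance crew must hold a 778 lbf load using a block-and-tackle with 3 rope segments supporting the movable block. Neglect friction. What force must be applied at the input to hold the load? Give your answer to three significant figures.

259 lbf

Block-and-tackle MA = number of supporting rope parts = 3.
Effort = load / MA = 778 / 3 = 259.33 lbf.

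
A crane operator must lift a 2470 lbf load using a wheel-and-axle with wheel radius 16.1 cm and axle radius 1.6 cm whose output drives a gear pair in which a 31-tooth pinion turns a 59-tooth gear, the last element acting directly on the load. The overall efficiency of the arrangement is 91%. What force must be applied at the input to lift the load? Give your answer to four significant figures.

141.7 lbf

Wheel-and-axle MA = R/r = 16.1/1.6 = 10.062.
Gear pair MA = 59/31 = 1.9032.
Combined ideal MA = 10.062 × 1.9032 = 19.151.
Actual MA = 19.151 × 0.91 = 17.428.
Effort = load / actual MA = 2470 / 17.428 = 141.73 lbf.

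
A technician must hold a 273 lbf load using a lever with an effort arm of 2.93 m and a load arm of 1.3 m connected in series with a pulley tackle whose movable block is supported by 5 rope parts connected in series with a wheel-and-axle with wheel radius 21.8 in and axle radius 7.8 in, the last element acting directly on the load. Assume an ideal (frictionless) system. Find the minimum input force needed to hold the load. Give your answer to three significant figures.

8.67 lbf

Lever MA = effort arm / load arm = 2.93/1.3 = 2.2538.
Block-and-tackle MA = number of supporting rope parts = 5.
Wheel-and-axle MA = R/r = 21.8/7.8 = 2.7949.
Combined ideal MA = 2.2538 × 5 × 2.7949 = 31.496.
Effort = load / MA = 273 / 31.496 = 8.6678 lbf.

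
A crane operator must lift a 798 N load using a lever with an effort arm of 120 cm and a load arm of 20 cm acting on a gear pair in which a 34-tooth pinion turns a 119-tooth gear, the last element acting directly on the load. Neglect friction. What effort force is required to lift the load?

Lever MA = effort arm / load arm = 120/20 = 6.
Gear pair MA = 119/34 = 3.5.
Combined ideal MA = 6 × 3.5 = 21.
Effort = load / MA = 798 / 21 = 38 N.

38 N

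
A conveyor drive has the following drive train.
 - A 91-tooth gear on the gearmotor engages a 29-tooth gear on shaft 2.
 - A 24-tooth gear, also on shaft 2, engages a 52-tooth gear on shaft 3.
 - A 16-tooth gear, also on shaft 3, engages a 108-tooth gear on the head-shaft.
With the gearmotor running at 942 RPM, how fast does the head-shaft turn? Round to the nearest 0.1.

Gear mesh: ratio = 29/91 = 0.31868, so shaft 2 turns at 942 / 0.31868 = 2955.9 RPM.
Gear mesh: ratio = 52/24 = 2.1667, so shaft 3 turns at 2955.9 / 2.1667 = 1364.3 RPM.
Gear mesh: ratio = 108/16 = 6.75, so the head-shaft turns at 1364.3 / 6.75 = 202.11 RPM.

202.1 RPM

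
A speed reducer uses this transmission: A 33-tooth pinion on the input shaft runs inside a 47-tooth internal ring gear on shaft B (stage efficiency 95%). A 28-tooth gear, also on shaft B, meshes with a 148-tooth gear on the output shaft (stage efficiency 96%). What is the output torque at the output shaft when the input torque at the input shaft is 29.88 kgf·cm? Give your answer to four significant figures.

After the internal gear (47/33): 29.88 × 1.4242 × 0.95 = 40.429 kgf·cm
After the gear mesh (148/28): 40.429 × 5.2857 × 0.96 = 205.15 kgf·cm

205.1 kgf·cm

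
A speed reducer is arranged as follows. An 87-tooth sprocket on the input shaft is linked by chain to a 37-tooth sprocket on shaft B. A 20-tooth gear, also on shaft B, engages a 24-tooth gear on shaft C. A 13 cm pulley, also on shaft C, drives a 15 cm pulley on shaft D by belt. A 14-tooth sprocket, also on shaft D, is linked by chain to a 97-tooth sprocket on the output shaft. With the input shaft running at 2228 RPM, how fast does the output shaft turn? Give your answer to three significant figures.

546 RPM

Chain: ratio = 37/87 = 0.42529, so shaft B turns at 2228 / 0.42529 = 5238.8 RPM.
Gear mesh: ratio = 24/20 = 1.2, so shaft C turns at 5238.8 / 1.2 = 4365.7 RPM.
Belt: ratio = 15/13 = 1.1538, so shaft D turns at 4365.7 / 1.1538 = 3783.6 RPM.
Chain: ratio = 97/14 = 6.9286, so the output shaft turns at 3783.6 / 6.9286 = 546.08 RPM.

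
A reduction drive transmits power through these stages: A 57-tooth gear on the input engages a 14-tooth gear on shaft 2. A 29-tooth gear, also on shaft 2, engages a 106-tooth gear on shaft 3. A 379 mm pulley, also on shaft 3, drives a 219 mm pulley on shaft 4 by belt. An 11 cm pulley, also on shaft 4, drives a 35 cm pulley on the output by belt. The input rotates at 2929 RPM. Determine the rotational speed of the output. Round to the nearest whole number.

gear mesh 14/57 = 0.24561 → 2929/0.24561 = 11925 RPM
gear mesh 106/29 = 3.6552 → 11925/3.6552 = 3262.6 RPM
belt 219/379 = 0.57784 → 3262.6/0.57784 = 5646.2 RPM
belt 35/11 = 3.1818 → 5646.2/3.1818 = 1774.5 RPM

1775 RPM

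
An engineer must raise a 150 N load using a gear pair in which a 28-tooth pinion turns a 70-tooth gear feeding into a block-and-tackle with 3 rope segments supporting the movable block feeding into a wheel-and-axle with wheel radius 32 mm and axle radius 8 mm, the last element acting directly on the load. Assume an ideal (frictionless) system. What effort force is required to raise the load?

Gear pair MA = 70/28 = 2.5.
Block-and-tackle MA = number of supporting rope parts = 3.
Wheel-and-axle MA = R/r = 32/8 = 4.
Combined ideal MA = 2.5 × 3 × 4 = 30.
Effort = load / MA = 150 / 30 = 5 N.

5 N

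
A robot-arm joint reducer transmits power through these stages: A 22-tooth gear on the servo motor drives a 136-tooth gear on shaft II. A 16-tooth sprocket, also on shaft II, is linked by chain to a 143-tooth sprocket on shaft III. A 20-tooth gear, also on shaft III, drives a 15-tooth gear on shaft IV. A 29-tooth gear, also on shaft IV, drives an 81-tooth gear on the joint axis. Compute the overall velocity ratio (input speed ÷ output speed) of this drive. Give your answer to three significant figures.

116

Each stage contributes driven/driver: gear mesh 136/22 = 6.1818, chain 143/16 = 8.9375, gear mesh 15/20 = 0.75, gear mesh 81/29 = 2.7931.
Overall: 6.1818 × 8.9375 × 0.75 × 2.7931 = 115.74.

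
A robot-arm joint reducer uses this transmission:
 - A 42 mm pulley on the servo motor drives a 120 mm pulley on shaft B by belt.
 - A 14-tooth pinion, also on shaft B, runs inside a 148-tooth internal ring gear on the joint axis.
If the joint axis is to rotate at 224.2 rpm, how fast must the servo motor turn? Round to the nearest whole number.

6772 rpm

Overall ratio R = 2.8571 × 10.571 = 30.204.
Required input speed = output speed × R = 224.2 × 30.204 = 6771.8 rpm.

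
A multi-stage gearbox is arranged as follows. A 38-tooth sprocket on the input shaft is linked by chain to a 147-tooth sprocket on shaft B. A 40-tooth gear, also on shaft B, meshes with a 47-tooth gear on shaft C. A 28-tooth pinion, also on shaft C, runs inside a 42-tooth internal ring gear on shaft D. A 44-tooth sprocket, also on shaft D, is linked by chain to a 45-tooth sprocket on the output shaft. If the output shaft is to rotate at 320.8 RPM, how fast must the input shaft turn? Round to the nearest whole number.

Overall ratio R = 3.8684 × 1.175 × 1.5 × 1.0227 = 6.973.
Required input speed = output speed × R = 320.8 × 6.973 = 2237 RPM.

2237 RPM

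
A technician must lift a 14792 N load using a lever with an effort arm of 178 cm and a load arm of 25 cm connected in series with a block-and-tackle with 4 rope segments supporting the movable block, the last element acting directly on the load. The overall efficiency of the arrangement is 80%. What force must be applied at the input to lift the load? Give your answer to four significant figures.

Lever MA = effort arm / load arm = 178/25 = 7.12.
Block-and-tackle MA = number of supporting rope parts = 4.
Combined ideal MA = 7.12 × 4 = 28.48.
Actual MA = 28.48 × 0.80 = 22.784.
Effort = load / actual MA = 14792 / 22.784 = 649.23 N.

649.2 N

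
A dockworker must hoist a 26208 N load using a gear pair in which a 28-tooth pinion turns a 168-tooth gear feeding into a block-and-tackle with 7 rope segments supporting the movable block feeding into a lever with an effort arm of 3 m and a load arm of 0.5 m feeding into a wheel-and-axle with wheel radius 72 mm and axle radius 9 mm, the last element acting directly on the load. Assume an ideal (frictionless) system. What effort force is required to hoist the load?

Gear pair MA = 168/28 = 6.
Block-and-tackle MA = number of supporting rope parts = 7.
Lever MA = effort arm / load arm = 3/0.5 = 6.
Wheel-and-axle MA = R/r = 72/9 = 8.
Combined ideal MA = 6 × 7 × 6 × 8 = 2016.
Effort = load / MA = 26208 / 2016 = 13 N.

13 N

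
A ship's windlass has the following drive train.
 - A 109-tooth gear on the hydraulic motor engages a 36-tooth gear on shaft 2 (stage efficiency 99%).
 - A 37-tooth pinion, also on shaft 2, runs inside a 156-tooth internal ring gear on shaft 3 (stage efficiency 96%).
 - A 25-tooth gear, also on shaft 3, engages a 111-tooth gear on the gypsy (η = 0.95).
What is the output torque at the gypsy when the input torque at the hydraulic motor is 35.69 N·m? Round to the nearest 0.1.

After the gear mesh (36/109): 35.69 × 0.33028 × 0.99 = 11.67 N·m
After the internal gear (156/37): 11.67 × 4.2162 × 0.96 = 47.234 N·m
After the gear mesh (111/25): 47.234 × 4.44 × 0.95 = 199.23 N·m

199.2 N·m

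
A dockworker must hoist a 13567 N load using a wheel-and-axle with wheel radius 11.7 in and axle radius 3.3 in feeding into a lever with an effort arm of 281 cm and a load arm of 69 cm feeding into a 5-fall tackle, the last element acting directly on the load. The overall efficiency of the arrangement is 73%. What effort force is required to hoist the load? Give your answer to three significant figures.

Wheel-and-axle MA = R/r = 11.7/3.3 = 3.5455.
Lever MA = effort arm / load arm = 281/69 = 4.0725.
Block-and-tackle MA = number of supporting rope parts = 5.
Combined ideal MA = 3.5455 × 4.0725 × 5 = 72.194.
Actual MA = 72.194 × 0.73 = 52.701.
Effort = load / actual MA = 13567 / 52.701 = 257.43 N.

257 N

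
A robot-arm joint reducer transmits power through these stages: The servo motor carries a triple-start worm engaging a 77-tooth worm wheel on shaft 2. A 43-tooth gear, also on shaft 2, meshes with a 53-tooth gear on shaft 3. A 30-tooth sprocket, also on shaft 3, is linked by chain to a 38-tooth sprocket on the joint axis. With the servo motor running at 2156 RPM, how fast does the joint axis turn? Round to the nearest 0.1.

53.8 RPM

worm 77/3 = 25.667 → 2156/25.667 = 84 RPM
gear mesh 53/43 = 1.2326 → 84/1.2326 = 68.151 RPM
chain 38/30 = 1.2667 → 68.151/1.2667 = 53.803 RPM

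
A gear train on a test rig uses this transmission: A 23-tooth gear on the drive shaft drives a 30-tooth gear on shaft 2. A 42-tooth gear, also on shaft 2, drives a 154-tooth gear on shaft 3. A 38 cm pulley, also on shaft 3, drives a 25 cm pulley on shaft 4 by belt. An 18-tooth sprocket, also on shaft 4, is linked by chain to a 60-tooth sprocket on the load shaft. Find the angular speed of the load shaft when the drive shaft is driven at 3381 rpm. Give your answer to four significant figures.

322.4 rpm

the drive shaft → shaft 2 (gear mesh, 30/23): 3381 ÷ 1.3043 = 2592.1 rpm
shaft 2 → shaft 3 (gear mesh, 154/42): 2592.1 ÷ 3.6667 = 706.94 rpm
shaft 3 → shaft 4 (belt, 25/38): 706.94 ÷ 0.65789 = 1074.5 rpm
shaft 4 → the load shaft (chain, 60/18): 1074.5 ÷ 3.3333 = 322.36 rpm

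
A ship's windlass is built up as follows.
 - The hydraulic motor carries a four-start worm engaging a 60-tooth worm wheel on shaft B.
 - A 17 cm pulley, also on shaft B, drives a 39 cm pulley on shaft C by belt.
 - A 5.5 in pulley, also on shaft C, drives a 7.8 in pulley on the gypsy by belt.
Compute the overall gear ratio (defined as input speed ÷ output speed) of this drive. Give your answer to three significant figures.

48.8

Each stage contributes driven/driver: worm 60/4 = 15, belt 39/17 = 2.2941, belt 7.8/5.5 = 1.4182.
Overall: 15 × 2.2941 × 1.4182 = 48.802.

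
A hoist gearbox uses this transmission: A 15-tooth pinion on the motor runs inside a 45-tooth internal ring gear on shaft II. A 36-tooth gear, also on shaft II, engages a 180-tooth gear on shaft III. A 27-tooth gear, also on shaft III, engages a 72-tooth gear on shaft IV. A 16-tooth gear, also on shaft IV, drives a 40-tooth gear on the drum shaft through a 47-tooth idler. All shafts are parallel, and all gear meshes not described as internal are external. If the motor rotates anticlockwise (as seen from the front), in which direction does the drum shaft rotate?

the motor → shaft II: internal mesh, same direction → CCW.
shaft II → shaft III: external mesh, 1 reversal → CW.
shaft III → shaft IV: external mesh, 1 reversal → CCW.
shaft IV → the drum shaft: driver → idler → driven is 2 external meshes, 2 reversals → CCW.
4 reversals in total — an even number — so the drum shaft turns the same way as the motor.

anticlockwise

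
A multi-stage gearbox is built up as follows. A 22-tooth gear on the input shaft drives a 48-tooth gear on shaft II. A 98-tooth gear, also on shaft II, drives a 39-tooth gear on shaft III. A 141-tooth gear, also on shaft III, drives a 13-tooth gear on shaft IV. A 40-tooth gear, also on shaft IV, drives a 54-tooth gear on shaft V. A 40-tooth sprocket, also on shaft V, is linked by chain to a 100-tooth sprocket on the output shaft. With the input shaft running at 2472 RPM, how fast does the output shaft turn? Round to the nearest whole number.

9149 RPM

gear mesh 48/22 = 2.1818 → 2472/2.1818 = 1133 RPM
gear mesh 39/98 = 0.39796 → 1133/0.39796 = 2847 RPM
gear mesh 13/141 = 0.092199 → 2847/0.092199 = 30879 RPM
gear mesh 54/40 = 1.35 → 30879/1.35 = 22874 RPM
chain 100/40 = 2.5 → 22874/2.5 = 9149.4 RPM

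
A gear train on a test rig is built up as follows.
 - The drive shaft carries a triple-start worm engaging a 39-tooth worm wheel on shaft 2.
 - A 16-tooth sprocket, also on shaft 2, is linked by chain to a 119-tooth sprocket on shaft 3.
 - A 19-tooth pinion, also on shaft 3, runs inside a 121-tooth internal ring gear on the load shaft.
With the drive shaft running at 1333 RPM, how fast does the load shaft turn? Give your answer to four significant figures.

Worm: ratio = 39/3 = 13, so shaft 2 turns at 1333 / 13 = 102.54 RPM.
Chain: ratio = 119/16 = 7.4375, so shaft 3 turns at 102.54 / 7.4375 = 13.787 RPM.
Internal gear: ratio = 121/19 = 6.3684, so the load shaft turns at 13.787 / 6.3684 = 2.1649 RPM.

2.165 RPM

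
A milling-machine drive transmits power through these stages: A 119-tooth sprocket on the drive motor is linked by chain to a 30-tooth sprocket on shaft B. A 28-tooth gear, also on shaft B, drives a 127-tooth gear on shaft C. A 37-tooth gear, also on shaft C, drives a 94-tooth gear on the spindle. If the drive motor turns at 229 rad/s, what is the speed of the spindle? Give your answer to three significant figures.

78.8 rad/s

the drive motor → shaft B (chain, 30/119): 229 ÷ 0.2521 = 908.37 rad/s
shaft B → shaft C (gear mesh, 127/28): 908.37 ÷ 4.5357 = 200.27 rad/s
shaft C → the spindle (gear mesh, 94/37): 200.27 ÷ 2.5405 = 78.83 rad/s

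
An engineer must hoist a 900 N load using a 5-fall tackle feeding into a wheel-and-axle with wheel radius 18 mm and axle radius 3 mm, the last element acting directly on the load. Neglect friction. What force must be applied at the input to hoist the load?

Block-and-tackle MA = number of supporting rope parts = 5.
Wheel-and-axle MA = R/r = 18/3 = 6.
Combined ideal MA = 5 × 6 = 30.
Effort = load / MA = 900 / 30 = 30 N.

30 N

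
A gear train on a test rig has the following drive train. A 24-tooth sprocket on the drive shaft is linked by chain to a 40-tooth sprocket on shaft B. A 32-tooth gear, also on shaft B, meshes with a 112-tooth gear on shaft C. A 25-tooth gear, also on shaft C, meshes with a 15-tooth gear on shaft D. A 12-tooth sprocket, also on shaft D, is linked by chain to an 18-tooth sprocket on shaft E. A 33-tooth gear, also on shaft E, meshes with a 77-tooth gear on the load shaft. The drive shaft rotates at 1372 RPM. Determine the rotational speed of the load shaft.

112 RPM

the drive shaft → shaft B (chain, 40/24): 1372 ÷ 1.6667 = 823.2 RPM
shaft B → shaft C (gear mesh, 112/32): 823.2 ÷ 3.5 = 235.2 RPM
shaft C → shaft D (gear mesh, 15/25): 235.2 ÷ 0.6 = 392 RPM
shaft D → shaft E (chain, 18/12): 392 ÷ 1.5 = 261.33 RPM
shaft E → the load shaft (gear mesh, 77/33): 261.33 ÷ 2.3333 = 112 RPM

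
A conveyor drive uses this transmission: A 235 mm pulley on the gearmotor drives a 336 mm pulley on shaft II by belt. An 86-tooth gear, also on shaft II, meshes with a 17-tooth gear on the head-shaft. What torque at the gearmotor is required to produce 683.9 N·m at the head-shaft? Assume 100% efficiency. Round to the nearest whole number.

2420 N·m

Overall ratio R = 1.4298 × 0.19767 = 0.28263.
Input torque = output torque / R = 683.9 / 0.28263 = 2419.8 N·m.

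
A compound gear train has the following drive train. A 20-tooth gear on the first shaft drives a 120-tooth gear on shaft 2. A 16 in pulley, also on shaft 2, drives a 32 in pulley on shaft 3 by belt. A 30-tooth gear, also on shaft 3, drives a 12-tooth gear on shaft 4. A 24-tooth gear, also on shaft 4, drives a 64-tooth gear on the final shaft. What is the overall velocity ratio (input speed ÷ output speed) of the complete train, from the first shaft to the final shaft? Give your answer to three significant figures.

12.8

Each stage contributes driven/driver: gear mesh 120/20 = 6, belt 32/16 = 2, gear mesh 12/30 = 0.4, gear mesh 64/24 = 2.6667.
Overall: 6 × 2 × 0.4 × 2.6667 = 12.8.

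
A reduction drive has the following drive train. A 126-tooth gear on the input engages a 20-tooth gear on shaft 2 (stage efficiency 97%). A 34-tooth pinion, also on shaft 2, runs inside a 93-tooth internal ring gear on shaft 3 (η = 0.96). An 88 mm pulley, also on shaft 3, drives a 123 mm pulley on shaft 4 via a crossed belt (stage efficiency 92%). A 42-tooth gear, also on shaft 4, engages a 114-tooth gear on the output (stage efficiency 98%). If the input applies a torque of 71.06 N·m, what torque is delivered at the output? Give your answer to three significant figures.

98.3 N·m

Gear mesh: ratio = 20/126 = 0.15873; torque at shaft 2 = 71.06 × 0.15873 × 0.97 = 10.941 N·m.
Internal gear: ratio = 93/34 = 2.7353; torque at shaft 3 = 10.941 × 2.7353 × 0.96 = 28.73 N·m.
Belt: ratio = 123/88 = 1.3977; torque at shaft 4 = 28.73 × 1.3977 × 0.92 = 36.944 N·m.
Gear mesh: ratio = 114/42 = 2.7143; torque at the output = 36.944 × 2.7143 × 0.98 = 98.271 N·m.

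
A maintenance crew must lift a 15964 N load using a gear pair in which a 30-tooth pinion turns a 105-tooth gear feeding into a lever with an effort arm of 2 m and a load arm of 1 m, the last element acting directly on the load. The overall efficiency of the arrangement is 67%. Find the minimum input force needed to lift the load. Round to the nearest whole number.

3404 N

Gear pair MA = 105/30 = 3.5.
Lever MA = effort arm / load arm = 2/1 = 2.
Combined ideal MA = 3.5 × 2 = 7.
Actual MA = 7 × 0.67 = 4.69.
Effort = load / actual MA = 15964 / 4.69 = 3403.8 N.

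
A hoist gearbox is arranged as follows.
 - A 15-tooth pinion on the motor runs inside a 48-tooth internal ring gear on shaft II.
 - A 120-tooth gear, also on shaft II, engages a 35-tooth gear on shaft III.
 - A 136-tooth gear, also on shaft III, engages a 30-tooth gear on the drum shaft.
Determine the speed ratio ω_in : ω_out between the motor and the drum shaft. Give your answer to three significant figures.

0.206

Each stage contributes driven/driver: internal gear 48/15 = 3.2, gear mesh 35/120 = 0.29167, gear mesh 30/136 = 0.22059.
Overall: 3.2 × 0.29167 × 0.22059 = 0.20588.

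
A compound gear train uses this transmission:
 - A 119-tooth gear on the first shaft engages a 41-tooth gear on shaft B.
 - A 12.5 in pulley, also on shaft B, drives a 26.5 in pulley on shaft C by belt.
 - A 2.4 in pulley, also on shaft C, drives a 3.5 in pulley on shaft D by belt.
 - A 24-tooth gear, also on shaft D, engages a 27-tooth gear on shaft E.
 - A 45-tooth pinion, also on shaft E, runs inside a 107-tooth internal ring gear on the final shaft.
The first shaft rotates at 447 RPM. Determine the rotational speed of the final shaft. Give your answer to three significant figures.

gear mesh 41/119 = 0.34454 → 447/0.34454 = 1297.4 RPM
belt 26.5/12.5 = 2.12 → 1297.4/2.12 = 611.98 RPM
belt 3.5/2.4 = 1.4583 → 611.98/1.4583 = 419.64 RPM
gear mesh 27/24 = 1.125 → 419.64/1.125 = 373.01 RPM
internal gear 107/45 = 2.3778 → 373.01/2.3778 = 156.88 RPM

157 RPM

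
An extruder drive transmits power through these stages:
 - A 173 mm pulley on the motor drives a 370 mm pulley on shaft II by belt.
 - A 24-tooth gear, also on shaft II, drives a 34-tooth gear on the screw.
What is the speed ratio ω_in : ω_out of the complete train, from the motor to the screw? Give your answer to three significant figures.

Each stage contributes driven/driver: belt 370/173 = 2.1387, gear mesh 34/24 = 1.4167.
Overall: 2.1387 × 1.4167 = 3.0299.

3.03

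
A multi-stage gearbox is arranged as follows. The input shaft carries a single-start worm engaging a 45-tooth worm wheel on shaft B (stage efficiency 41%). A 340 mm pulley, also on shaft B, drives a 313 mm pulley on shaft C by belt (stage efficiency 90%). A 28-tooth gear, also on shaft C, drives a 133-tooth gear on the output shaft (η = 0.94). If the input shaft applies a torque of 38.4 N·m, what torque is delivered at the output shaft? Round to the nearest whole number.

After the worm (45/1): 38.4 × 45 × 0.41 = 708.48 N·m
After the belt (313/340): 708.48 × 0.92059 × 0.90 = 587 N·m
After the gear mesh (133/28): 587 × 4.75 × 0.94 = 2620.9 N·m

2621 N·m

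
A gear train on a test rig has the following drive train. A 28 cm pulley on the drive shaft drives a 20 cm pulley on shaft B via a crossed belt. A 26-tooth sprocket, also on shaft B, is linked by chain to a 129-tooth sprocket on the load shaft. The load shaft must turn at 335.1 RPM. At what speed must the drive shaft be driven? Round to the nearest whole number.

Overall ratio R = 0.71429 × 4.9615 = 3.544.
Required input speed = output speed × R = 335.1 × 3.544 = 1187.6 RPM.

1188 RPM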